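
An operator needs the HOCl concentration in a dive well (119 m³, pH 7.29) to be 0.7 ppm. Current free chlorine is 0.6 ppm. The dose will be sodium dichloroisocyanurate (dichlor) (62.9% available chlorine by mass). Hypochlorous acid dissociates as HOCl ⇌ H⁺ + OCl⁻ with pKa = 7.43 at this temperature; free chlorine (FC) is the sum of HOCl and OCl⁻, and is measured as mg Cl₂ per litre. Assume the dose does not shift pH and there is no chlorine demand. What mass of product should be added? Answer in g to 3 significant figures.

115 g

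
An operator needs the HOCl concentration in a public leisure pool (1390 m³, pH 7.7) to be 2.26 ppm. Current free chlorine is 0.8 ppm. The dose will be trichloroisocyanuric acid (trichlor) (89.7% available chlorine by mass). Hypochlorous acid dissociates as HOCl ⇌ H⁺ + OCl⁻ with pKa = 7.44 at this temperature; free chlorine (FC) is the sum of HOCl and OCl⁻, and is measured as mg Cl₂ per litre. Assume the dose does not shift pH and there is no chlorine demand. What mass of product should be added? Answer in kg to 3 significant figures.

Volume: 1390 m³ = 1,390,000 L.
[OCl⁻]/[HOCl] = 10^(pH − pKa) = 10^(7.7 − 7.44) = 1.82; fraction as HOCl = 1/(1 + 1.82) = 0.3546.
Free chlorine required for 2.26 ppm HOCl: 2.26 / 0.3546 = 6.373 ppm.
FC to add: 6.373 − 0.8 = 5.573 mg/L as Cl₂.
Cl₂ equivalent: 5.573 mg/L × 1,390,000 L = 7746 g.
Product at 89.7% available Cl: 7746 / 0.897 = 8635 g.

8.64 kg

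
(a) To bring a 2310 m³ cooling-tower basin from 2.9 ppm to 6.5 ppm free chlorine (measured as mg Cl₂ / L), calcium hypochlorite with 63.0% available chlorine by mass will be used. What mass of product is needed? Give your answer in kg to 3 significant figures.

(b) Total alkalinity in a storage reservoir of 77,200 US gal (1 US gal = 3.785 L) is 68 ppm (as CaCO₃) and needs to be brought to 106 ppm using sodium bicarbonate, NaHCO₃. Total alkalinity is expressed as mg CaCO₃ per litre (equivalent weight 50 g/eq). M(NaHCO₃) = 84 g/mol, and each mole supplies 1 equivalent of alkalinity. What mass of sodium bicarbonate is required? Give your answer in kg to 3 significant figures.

(a) Volume: 2310 m³ = 2,310,000 L.
(a) Chlorine deficit: 6.5 − 2.9 = 3.6 ppm = 3.6 mg/L as Cl₂.
(a) Cl₂ equivalent needed: 3.6 mg/L × 2,310,000 L = 8,316,000 mg = 8316 g.
(a) Product at 63.0% available chlorine: 8316 / 0.63 = 13,200 g.

(b) Volume: 77,200 US gal × 3.785 L/gal = 292,202 L.
(b) Alkalinity to add: (106 − 68) = 38 mg/L as CaCO₃ × 292,202 L = 11,100 g as CaCO₃.
(b) Equivalents: 11,100 g ÷ 50 g/eq = 222.1 eq.
(b) NaHCO₃ supplies 1 eq per mole → 222.1 mol.
(b) Mass: 222.1 mol × 84 g/mol = 18,650 g.

(a) 13.2 kg; (b) 18.7 kg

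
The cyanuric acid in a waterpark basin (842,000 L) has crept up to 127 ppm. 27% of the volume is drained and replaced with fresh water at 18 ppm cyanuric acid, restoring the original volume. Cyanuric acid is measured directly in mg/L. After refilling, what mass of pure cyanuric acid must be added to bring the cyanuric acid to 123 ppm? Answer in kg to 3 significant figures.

21.4 kg

After draining 27% and refilling: 127 × 0.73 + 18 × 0.27 = 97.57 ppm.
Deficit to target: 123 − 97.57 = 25.43 mg/L.
Mass: 25.43 mg/L × 842,000 L = 21,410 g cyanuric acid.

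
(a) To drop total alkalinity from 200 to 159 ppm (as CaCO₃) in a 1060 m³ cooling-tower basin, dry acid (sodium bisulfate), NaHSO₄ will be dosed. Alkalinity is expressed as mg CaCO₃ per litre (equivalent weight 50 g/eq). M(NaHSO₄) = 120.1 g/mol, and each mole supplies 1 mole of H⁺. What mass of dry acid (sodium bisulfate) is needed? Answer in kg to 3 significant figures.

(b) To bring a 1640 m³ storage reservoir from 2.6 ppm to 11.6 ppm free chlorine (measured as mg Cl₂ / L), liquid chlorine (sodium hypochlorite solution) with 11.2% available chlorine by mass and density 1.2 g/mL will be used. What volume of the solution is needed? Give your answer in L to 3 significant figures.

(a) Volume: 1060 m³ = 1,060,000 L.
(a) Alkalinity to neutralize: (200 − 159) = 41 mg/L as CaCO₃ × 1,060,000 L = 43,460 g as CaCO₃.
(a) Equivalents of H⁺ required: 43,460 ÷ 50 g/eq = 869.2 eq = 869.2 mol NaHSO₄.
(a) Mass of NaHSO₄: 869.2 × 120.1 = 104,400 g.

(b) Volume: 1640 m³ = 1,640,000 L.
(b) Chlorine deficit: 11.6 − 2.6 = 9 ppm = 9 mg/L as Cl₂.
(b) Cl₂ equivalent needed: 9 mg/L × 1,640,000 L = 14,760,000 mg = 14,760 g.
(b) Product at 11.2% available chlorine: 14,760 / 0.112 = 131,800 g.
(b) Volume at density 1.2 g/mL: 131,800 g ÷ 1.2 g/mL = 109,800 mL.

(a) 104 kg; (b) 110 L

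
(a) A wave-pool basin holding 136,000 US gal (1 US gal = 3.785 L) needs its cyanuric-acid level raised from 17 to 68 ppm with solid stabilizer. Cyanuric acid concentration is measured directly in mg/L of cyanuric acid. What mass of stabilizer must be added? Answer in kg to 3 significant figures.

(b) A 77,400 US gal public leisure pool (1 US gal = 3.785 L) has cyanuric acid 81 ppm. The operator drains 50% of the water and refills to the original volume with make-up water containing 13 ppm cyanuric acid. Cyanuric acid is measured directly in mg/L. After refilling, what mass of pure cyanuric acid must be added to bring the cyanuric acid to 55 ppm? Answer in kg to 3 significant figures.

(a) 26.3 kg; (b) 2.34 kg

(a) Volume: 136,000 US gal × 3.785 L/gal = 514,760 L.
(a) CYA to add: (68 − 17) = 51 mg/L × 514,760 L = 26,250 g cyanuric acid.

(b) Volume: 77,400 US gal × 3.785 L/gal = 292,959 L.
(b) After draining 50% and refilling: 81 × 0.50 + 13 × 0.50 = 47 ppm.
(b) Deficit to target: 55 − 47 = 8 mg/L.
(b) Mass: 8 mg/L × 292,959 L = 2344 g cyanuric acid.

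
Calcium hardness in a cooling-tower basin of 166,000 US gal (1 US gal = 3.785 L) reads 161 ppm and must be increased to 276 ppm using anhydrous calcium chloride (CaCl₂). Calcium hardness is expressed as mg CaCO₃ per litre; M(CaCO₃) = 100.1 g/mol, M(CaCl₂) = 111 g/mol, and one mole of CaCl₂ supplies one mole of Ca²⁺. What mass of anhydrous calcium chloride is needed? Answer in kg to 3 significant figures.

80.1 kg

Volume: 166,000 US gal × 3.785 L/gal = 628,310 L.
Hardness to add: (276 − 161) = 115 mg/L as CaCO₃ × 628,310 L = 72,260 g as CaCO₃.
Moles of Ca²⁺ (1 mol Ca²⁺ ≡ 1 mol CaCO₃): 72,260 / 100.1 g/mol = 721.8 mol.
Mass of CaCl₂: 721.8 × 111 = 80,120 g.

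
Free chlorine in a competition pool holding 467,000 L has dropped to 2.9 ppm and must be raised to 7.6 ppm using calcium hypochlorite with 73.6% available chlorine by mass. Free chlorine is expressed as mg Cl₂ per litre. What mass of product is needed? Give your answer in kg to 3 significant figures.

2.98 kg

Chlorine deficit: 7.6 − 2.9 = 4.7 ppm = 4.7 mg/L as Cl₂.
Cl₂ equivalent needed: 4.7 mg/L × 467,000 L = 2,195,000 mg = 2195 g.
Product at 73.6% available chlorine: 2195 / 0.736 = 2982 g.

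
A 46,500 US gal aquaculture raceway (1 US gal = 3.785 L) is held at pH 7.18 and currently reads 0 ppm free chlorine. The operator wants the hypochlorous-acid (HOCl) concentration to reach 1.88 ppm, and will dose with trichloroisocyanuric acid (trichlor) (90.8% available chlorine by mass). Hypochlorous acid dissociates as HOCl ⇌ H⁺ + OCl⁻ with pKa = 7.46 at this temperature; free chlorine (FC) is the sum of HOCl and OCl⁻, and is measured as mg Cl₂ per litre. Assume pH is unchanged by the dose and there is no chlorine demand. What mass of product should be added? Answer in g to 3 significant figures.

Volume: 46,500 US gal × 3.785 L/gal = 176,002 L.
[OCl⁻]/[HOCl] = 10^(pH − pKa) = 10^(7.18 − 7.46) = 0.5248; fraction as HOCl = 1/(1 + 0.5248) = 0.6558.
Free chlorine required for 1.88 ppm HOCl: 1.88 / 0.6558 = 2.867 ppm.
FC to add: 2.867 − 0 = 2.867 mg/L as Cl₂.
Cl₂ equivalent: 2.867 mg/L × 176,002 L = 504.5 g.
Product at 90.8% available Cl: 504.5 / 0.908 = 555.7 g.

556 g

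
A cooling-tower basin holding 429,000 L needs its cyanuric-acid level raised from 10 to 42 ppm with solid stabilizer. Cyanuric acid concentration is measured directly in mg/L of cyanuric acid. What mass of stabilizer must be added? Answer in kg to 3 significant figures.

CYA to add: (42 − 10) = 32 mg/L × 429,000 L = 13,730 g cyanuric acid.

13.7 kg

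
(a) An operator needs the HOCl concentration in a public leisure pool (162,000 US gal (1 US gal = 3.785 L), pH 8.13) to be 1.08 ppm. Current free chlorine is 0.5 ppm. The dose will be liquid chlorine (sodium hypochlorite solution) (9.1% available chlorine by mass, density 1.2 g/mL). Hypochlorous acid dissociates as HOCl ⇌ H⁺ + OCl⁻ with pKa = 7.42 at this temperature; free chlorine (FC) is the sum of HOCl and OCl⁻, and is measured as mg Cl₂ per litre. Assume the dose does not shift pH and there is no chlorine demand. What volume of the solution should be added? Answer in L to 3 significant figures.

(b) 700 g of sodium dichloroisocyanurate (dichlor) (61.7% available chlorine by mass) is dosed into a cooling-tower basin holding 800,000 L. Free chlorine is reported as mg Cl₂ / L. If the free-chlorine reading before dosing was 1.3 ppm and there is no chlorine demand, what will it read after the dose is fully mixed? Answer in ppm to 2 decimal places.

(a) Volume: 162,000 US gal × 3.785 L/gal = 613,170 L.
(a) [OCl⁻]/[HOCl] = 10^(pH − pKa) = 10^(8.13 − 7.42) = 5.129; fraction as HOCl = 1/(1 + 5.129) = 0.1632.
(a) Free chlorine required for 1.08 ppm HOCl: 1.08 / 0.1632 = 6.619 ppm.
(a) FC to add: 6.619 − 0.5 = 6.119 mg/L as Cl₂.
(a) Cl₂ equivalent: 6.119 mg/L × 613,170 L = 3752 g.
(a) Product at 9.1% available Cl: 3752 / 0.091 = 41,230 g.
(a) Volume: 41,230 g ÷ 1.2 g/mL = 34,360 mL.

(b) Available chlorine delivered: 700 g × 0.617 = 431.9 g as Cl₂.
(b) Concentration rise: 431.9 g / 800,000 L = 0.5399 mg/L = 0.54 ppm.
(b) Final FC: 1.3 + 0.54 = 1.84 ppm.

(a) 34.4 L; (b) 1.84 ppm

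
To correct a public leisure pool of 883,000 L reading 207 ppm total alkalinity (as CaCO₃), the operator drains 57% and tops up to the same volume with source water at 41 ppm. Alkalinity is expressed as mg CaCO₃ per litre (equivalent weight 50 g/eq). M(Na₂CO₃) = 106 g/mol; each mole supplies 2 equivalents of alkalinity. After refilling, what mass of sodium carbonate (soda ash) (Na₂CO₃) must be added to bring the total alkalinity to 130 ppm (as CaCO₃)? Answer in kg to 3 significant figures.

16.5 kg

After draining 57% and refilling: 207 × 0.43 + 41 × 0.57 = 112.38 ppm.
Deficit to target: 130 − 112.38 = 17.62 mg/L.
As CaCO₃: 17.62 mg/L × 883,000 L = 15,560 g; ÷ 50 g/eq ÷ 2 = 155.6 mol Na₂CO₃.
Mass: 155.6 × 106 = 16,490 g.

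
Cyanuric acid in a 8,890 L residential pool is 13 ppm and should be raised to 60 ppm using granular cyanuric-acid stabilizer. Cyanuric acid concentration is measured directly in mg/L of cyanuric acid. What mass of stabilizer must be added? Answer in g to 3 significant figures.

418 g

CYA to add: (60 − 13) = 47 mg/L × 8,890 L = 417.8 g cyanuric acid.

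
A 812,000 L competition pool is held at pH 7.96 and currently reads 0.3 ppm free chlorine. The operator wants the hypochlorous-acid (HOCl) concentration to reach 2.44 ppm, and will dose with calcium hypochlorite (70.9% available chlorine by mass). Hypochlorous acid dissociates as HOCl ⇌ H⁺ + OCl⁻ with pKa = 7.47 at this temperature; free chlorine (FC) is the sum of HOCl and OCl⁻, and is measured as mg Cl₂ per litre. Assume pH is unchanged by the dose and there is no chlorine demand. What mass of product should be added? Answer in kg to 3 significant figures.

[OCl⁻]/[HOCl] = 10^(pH − pKa) = 10^(7.96 − 7.47) = 3.09; fraction as HOCl = 1/(1 + 3.09) = 0.2445.
Free chlorine required for 2.44 ppm HOCl: 2.44 / 0.2445 = 9.98 ppm.
FC to add: 9.98 − 0.3 = 9.68 mg/L as Cl₂.
Cl₂ equivalent: 9.68 mg/L × 812,000 L = 7860 g.
Product at 70.9% available Cl: 7860 / 0.709 = 11,090 g.

11.1 kg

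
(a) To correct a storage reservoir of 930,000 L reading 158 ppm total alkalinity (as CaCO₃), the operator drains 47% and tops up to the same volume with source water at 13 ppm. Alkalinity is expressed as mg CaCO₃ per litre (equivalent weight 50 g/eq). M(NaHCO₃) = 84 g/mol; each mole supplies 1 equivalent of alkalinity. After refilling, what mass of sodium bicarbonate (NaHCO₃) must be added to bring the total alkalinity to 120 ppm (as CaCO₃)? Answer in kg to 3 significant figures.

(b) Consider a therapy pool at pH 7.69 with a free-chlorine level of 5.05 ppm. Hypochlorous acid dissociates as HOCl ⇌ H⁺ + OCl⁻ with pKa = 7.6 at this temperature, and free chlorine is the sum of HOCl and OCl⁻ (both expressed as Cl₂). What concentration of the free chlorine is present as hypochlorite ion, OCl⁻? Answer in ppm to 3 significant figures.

(a) 47.1 kg; (b) 2.79 ppm

(a) After draining 47% and refilling: 158 × 0.53 + 13 × 0.47 = 89.85 ppm.
(a) Deficit to target: 120 − 89.85 = 30.15 mg/L.
(a) As CaCO₃: 30.15 mg/L × 930,000 L = 28,040 g; ÷ 50 g/eq ÷ 1 = 560.8 mol NaHCO₃.
(a) Mass: 560.8 × 84 = 47,110 g.

(b) [OCl⁻]/[HOCl] = 10^(pH − pKa) = 10^(7.69 − 7.6) = 10^0.09 = 1.23.
(b) Fraction as HOCl = 1 / (1 + 1.23) = 0.4484.
(b) OCl⁻ = (1 − 0.4484) × 5.05 ppm = 2.786 ppm.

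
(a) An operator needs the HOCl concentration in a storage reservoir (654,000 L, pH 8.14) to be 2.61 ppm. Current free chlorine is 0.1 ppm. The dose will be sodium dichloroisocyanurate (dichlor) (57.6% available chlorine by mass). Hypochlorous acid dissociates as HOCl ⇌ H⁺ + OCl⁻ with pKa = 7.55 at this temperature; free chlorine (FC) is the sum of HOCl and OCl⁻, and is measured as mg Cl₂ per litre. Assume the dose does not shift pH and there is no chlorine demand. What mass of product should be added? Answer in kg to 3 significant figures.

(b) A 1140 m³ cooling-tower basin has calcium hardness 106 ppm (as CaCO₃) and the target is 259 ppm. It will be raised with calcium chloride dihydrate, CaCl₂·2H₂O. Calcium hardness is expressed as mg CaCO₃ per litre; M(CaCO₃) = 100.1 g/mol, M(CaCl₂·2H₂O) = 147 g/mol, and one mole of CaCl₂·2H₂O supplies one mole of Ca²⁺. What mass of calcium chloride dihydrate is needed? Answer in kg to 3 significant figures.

(a) 14.4 kg; (b) 256 kg

(a) [OCl⁻]/[HOCl] = 10^(pH − pKa) = 10^(8.14 − 7.55) = 3.89; fraction as HOCl = 1/(1 + 3.89) = 0.2045.
(a) Free chlorine required for 2.61 ppm HOCl: 2.61 / 0.2045 = 12.76 ppm.
(a) FC to add: 12.76 − 0.1 = 12.66 mg/L as Cl₂.
(a) Cl₂ equivalent: 12.66 mg/L × 654,000 L = 8282 g.
(a) Product at 57.6% available Cl: 8282 / 0.576 = 14,380 g.

(b) Volume: 1140 m³ = 1,140,000 L.
(b) Hardness to add: (259 − 106) = 153 mg/L as CaCO₃ × 1,140,000 L = 174,400 g as CaCO₃.
(b) Moles of Ca²⁺ (1 mol Ca²⁺ ≡ 1 mol CaCO₃): 174,400 / 100.1 g/mol = 1742 mol.
(b) Mass of CaCl₂·2H₂O: 1742 × 147 = 256,100 g.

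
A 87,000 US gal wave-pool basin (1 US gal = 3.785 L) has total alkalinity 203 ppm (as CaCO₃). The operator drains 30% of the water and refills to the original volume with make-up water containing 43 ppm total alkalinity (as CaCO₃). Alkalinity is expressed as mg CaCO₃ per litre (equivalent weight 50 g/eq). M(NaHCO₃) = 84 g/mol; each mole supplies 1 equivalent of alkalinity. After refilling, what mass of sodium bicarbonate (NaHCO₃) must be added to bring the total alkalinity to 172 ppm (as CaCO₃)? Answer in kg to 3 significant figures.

Volume: 87,000 US gal × 3.785 L/gal = 329,295 L.
After draining 30% and refilling: 203 × 0.70 + 43 × 0.30 = 155 ppm.
Deficit to target: 172 − 155 = 17 mg/L.
As CaCO₃: 17 mg/L × 329,295 L = 5598 g; ÷ 50 g/eq ÷ 1 = 112 mol NaHCO₃.
Mass: 112 × 84 = 9405 g.

9.40 kg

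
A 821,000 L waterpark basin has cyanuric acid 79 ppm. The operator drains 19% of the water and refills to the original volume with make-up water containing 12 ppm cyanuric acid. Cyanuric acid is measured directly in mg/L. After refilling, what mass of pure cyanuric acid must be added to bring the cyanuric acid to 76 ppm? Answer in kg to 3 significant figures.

After draining 19% and refilling: 79 × 0.81 + 12 × 0.19 = 66.27 ppm.
Deficit to target: 76 − 66.27 = 9.73 mg/L.
Mass: 9.73 mg/L × 821,000 L = 7988 g cyanuric acid.

7.99 kg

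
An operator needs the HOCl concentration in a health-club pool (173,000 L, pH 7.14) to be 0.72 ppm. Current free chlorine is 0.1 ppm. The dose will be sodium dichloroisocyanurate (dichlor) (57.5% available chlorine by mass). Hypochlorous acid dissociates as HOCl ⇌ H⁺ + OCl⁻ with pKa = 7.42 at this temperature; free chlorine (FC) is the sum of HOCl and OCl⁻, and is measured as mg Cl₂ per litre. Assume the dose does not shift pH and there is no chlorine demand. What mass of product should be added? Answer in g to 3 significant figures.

300 g

[OCl⁻]/[HOCl] = 10^(pH − pKa) = 10^(7.14 − 7.42) = 0.5248; fraction as HOCl = 1/(1 + 0.5248) = 0.6558.
Free chlorine required for 0.72 ppm HOCl: 0.72 / 0.6558 = 1.098 ppm.
FC to add: 1.098 − 0.1 = 0.9979 mg/L as Cl₂.
Cl₂ equivalent: 0.9979 mg/L × 173,000 L = 172.6 g.
Product at 57.5% available Cl: 172.6 / 0.575 = 300.2 g.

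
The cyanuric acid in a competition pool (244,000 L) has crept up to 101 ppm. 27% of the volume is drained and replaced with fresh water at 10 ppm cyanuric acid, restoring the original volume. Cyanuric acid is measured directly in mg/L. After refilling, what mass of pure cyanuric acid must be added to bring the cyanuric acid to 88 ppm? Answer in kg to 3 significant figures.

2.82 kg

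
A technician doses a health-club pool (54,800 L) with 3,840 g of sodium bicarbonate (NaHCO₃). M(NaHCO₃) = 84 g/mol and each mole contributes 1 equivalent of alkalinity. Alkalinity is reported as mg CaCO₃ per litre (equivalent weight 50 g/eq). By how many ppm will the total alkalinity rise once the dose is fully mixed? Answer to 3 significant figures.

41.7 ppm

Moles of NaHCO₃: 3,840 g ÷ 84 g/mol = 45.71 mol → 45.71 eq of alkalinity.
As CaCO₃: 45.71 eq × 50 g/eq = 2286 g.
Rise: 2286 g / 54,800 L × 1000 = 41.71 mg/L.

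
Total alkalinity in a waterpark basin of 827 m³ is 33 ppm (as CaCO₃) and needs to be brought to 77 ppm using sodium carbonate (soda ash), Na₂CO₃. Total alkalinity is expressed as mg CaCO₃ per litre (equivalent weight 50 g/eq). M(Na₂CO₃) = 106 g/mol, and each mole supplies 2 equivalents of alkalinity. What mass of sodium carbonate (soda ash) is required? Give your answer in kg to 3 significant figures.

Volume: 827 m³ = 827,000 L.
Alkalinity to add: (77 − 33) = 44 mg/L as CaCO₃ × 827,000 L = 36,390 g as CaCO₃.
Equivalents: 36,390 g ÷ 50 g/eq = 727.8 eq.
Each mole of Na₂CO₃ supplies 2 eq, so 727.8 / 2 = 363.9 mol.
Mass: 363.9 mol × 106 g/mol = 38,570 g.

38.6 kg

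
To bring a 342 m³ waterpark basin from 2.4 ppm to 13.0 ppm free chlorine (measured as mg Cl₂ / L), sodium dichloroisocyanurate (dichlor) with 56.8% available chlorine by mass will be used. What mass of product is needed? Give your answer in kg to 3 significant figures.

Volume: 342 m³ = 342,000 L.
Chlorine deficit: 13.0 − 2.4 = 10.6 ppm = 10.6 mg/L as Cl₂.
Cl₂ equivalent needed: 10.6 mg/L × 342,000 L = 3,625,000 mg = 3625 g.
Product at 56.8% available chlorine: 3625 / 0.568 = 6382 g.

6.38 kg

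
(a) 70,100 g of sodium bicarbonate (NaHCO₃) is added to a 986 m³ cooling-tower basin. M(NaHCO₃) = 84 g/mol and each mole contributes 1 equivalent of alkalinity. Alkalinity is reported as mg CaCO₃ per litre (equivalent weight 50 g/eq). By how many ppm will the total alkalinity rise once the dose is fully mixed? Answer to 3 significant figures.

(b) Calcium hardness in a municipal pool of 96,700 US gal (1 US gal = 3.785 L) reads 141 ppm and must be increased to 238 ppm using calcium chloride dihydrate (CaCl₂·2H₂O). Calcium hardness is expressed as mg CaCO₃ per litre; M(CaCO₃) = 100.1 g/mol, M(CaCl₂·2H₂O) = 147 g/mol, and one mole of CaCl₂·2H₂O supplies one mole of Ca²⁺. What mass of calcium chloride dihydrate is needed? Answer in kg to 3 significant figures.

(a) 42.3 ppm; (b) 52.1 kg

(a) Volume: 986 m³ = 986,000 L.
(a) Moles of NaHCO₃: 70,100 g ÷ 84 g/mol = 834.5 mol → 834.5 eq of alkalinity.
(a) As CaCO₃: 834.5 eq × 50 g/eq = 41,730 g.
(a) Rise: 41,730 g / 986,000 L × 1000 = 42.32 mg/L.

(b) Volume: 96,700 US gal × 3.785 L/gal = 366,010 L.
(b) Hardness to add: (238 − 141) = 97 mg/L as CaCO₃ × 366,010 L = 35,500 g as CaCO₃.
(b) Moles of Ca²⁺ (1 mol Ca²⁺ ≡ 1 mol CaCO₃): 35,500 / 100.1 g/mol = 354.7 mol.
(b) Mass of CaCl₂·2H₂O: 354.7 × 147 = 52,140 g.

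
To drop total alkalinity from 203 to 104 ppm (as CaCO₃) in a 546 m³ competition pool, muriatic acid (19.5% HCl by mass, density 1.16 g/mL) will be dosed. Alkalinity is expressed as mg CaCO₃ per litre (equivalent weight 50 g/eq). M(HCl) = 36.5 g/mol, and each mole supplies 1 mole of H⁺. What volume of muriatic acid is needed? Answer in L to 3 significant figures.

Volume: 546 m³ = 546,000 L.
Alkalinity to neutralize: (203 − 104) = 99 mg/L as CaCO₃ × 546,000 L = 54,050 g as CaCO₃.
Equivalents of H⁺ required: 54,050 ÷ 50 g/eq = 1081 eq = 1081 mol HCl.
Mass of HCl: 1081 × 36.5 = 39,460 g.
Mass of 19.5% solution: 39,460 / 0.195 = 202,400 g.
Volume: 202,400 g ÷ 1.16 g/mL = 174,400 mL.

174 L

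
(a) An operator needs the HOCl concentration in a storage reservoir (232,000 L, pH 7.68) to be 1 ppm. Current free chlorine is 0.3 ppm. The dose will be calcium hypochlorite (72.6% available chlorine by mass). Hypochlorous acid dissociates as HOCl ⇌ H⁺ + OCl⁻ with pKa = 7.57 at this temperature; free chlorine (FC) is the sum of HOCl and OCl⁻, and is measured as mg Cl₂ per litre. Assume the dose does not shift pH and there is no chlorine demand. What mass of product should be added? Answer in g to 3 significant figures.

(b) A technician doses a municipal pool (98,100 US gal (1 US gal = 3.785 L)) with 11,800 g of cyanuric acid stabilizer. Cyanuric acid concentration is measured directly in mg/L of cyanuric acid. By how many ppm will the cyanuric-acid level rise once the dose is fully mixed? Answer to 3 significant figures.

(a) 635 g; (b) 31.8 ppm

(a) [OCl⁻]/[HOCl] = 10^(pH − pKa) = 10^(7.68 − 7.57) = 1.288; fraction as HOCl = 1/(1 + 1.288) = 0.437.
(a) Free chlorine required for 1 ppm HOCl: 1 / 0.437 = 2.288 ppm.
(a) FC to add: 2.288 − 0.3 = 1.988 mg/L as Cl₂.
(a) Cl₂ equivalent: 1.988 mg/L × 232,000 L = 461.3 g.
(a) Product at 72.6% available Cl: 461.3 / 0.726 = 635.4 g.

(b) Volume: 98,100 US gal × 3.785 L/gal = 371,308 L.
(b) Rise: 11,800 g / 371,308 L × 1000 = 31.78 mg/L.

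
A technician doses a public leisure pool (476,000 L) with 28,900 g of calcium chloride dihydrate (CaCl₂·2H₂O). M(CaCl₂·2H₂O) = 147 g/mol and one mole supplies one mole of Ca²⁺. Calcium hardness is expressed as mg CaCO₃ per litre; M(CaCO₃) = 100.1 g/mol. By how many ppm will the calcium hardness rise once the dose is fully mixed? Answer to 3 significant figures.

Moles of Ca²⁺: 28,900 g ÷ 147 g/mol = 196.6 mol.
As CaCO₃: 196.6 mol × 100.1 g/mol = 19,680 g.
Rise: 19,680 g / 476,000 L × 1000 = 41.34 mg/L.

41.3 ppm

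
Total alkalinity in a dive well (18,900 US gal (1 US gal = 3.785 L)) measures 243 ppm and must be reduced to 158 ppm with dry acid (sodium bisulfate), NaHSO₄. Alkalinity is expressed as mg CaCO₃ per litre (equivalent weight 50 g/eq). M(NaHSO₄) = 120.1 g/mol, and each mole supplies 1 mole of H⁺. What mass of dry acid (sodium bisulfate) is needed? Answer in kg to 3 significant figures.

Volume: 18,900 US gal × 3.785 L/gal = 71,536 L.
Alkalinity to neutralize: (243 − 158) = 85 mg/L as CaCO₃ × 71,536 L = 6081 g as CaCO₃.
Equivalents of H⁺ required: 6081 ÷ 50 g/eq = 121.6 eq = 121.6 mol NaHSO₄.
Mass of NaHSO₄: 121.6 × 120.1 = 14,610 g.

14.6 kg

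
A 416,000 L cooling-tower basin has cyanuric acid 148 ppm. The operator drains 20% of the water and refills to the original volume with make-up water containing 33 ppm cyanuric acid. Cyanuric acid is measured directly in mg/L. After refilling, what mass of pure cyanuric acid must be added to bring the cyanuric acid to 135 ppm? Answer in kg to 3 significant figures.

After draining 20% and refilling: 148 × 0.80 + 33 × 0.20 = 125 ppm.
Deficit to target: 135 − 125 = 10 mg/L.
Mass: 10 mg/L × 416,000 L = 4160 g cyanuric acid.

4.16 kg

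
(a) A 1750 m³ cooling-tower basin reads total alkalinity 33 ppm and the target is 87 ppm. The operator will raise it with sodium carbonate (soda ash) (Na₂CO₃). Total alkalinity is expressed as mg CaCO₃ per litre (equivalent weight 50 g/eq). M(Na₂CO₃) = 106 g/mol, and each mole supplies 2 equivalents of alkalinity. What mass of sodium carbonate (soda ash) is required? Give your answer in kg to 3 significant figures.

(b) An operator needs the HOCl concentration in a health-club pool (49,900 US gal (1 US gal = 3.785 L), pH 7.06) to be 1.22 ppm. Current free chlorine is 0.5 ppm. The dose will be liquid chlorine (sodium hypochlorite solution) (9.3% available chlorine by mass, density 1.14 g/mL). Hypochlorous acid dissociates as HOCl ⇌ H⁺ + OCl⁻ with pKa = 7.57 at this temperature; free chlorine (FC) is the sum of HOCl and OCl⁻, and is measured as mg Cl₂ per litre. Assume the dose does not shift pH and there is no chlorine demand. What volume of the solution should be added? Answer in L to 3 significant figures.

(a) 100 kg; (b) 1.95 L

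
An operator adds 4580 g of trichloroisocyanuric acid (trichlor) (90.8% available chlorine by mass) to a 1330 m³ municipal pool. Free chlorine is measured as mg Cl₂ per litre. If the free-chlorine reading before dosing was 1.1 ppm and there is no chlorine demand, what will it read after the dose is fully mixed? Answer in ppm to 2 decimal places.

4.23 ppm

Volume: 1330 m³ = 1,330,000 L.
Available chlorine delivered: 4580 g × 0.908 = 4159 g as Cl₂.
Concentration rise: 4159 g / 1,330,000 L = 3.127 mg/L = 3.13 ppm.
Final FC: 1.1 + 3.13 = 4.23 ppm.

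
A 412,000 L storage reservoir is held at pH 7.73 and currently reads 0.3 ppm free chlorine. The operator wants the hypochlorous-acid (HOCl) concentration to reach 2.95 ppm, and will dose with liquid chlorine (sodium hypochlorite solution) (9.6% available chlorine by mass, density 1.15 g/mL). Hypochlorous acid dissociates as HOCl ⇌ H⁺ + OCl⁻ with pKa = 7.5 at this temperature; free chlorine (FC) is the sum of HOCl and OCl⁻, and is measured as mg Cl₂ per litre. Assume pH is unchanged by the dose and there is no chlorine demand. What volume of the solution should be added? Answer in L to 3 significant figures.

[OCl⁻]/[HOCl] = 10^(pH − pKa) = 10^(7.73 − 7.5) = 1.698; fraction as HOCl = 1/(1 + 1.698) = 0.3706.
Free chlorine required for 2.95 ppm HOCl: 2.95 / 0.3706 = 7.96 ppm.
FC to add: 7.96 − 0.3 = 7.66 mg/L as Cl₂.
Cl₂ equivalent: 7.66 mg/L × 412,000 L = 3156 g.
Product at 9.6% available Cl: 3156 / 0.096 = 32,870 g.
Volume: 32,870 g ÷ 1.15 g/mL = 28,590 mL.

28.6 L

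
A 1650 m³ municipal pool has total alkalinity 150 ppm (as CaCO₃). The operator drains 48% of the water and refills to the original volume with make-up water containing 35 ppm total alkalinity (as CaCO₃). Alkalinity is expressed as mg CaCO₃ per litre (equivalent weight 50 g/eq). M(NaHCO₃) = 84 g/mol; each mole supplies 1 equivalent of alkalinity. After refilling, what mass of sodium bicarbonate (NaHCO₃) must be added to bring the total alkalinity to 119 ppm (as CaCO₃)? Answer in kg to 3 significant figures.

67.1 kg

Volume: 1650 m³ = 1,650,000 L.
After draining 48% and refilling: 150 × 0.52 + 35 × 0.48 = 94.8 ppm.
Deficit to target: 119 − 94.8 = 24.2 mg/L.
As CaCO₃: 24.2 mg/L × 1,650,000 L = 39,930 g; ÷ 50 g/eq ÷ 1 = 798.6 mol NaHCO₃.
Mass: 798.6 × 84 = 67,080 g.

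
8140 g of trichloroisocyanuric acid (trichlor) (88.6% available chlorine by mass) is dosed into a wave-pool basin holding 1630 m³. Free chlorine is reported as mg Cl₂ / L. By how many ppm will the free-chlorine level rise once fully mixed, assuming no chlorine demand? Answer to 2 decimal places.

Volume: 1630 m³ = 1,630,000 L.
Available chlorine delivered: 8140 g × 0.886 = 7212 g as Cl₂.
Concentration rise: 7212 g / 1,630,000 L = 4.425 mg/L = 4.42 ppm.

4.42 ppm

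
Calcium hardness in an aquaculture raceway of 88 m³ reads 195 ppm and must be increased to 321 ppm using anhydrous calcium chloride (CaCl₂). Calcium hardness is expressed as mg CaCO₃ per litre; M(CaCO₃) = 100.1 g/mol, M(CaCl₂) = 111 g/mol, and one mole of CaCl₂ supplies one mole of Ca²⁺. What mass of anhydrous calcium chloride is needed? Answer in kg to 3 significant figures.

12.3 kg

Volume: 88 m³ = 88,000 L.
Hardness to add: (321 − 195) = 126 mg/L as CaCO₃ × 88,000 L = 11,090 g as CaCO₃.
Moles of Ca²⁺ (1 mol Ca²⁺ ≡ 1 mol CaCO₃): 11,090 / 100.1 g/mol = 110.8 mol.
Mass of CaCl₂: 110.8 × 111 = 12,300 g.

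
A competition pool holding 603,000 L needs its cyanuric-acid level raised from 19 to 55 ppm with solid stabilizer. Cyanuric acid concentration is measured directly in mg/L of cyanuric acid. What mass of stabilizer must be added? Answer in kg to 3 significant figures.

CYA to add: (55 − 19) = 36 mg/L × 603,000 L = 21,710 g cyanuric acid.

21.7 kg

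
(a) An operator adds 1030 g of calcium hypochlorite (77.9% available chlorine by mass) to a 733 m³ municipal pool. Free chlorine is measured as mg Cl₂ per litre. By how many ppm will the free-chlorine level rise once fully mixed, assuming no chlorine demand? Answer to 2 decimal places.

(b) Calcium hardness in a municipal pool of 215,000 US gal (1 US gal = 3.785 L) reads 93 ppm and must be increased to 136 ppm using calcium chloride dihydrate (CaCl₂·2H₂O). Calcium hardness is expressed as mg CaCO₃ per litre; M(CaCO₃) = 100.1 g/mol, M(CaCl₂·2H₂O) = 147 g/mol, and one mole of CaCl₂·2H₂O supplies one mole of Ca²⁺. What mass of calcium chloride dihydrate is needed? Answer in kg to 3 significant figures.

(a) 1.09 ppm; (b) 51.4 kg

(a) Volume: 733 m³ = 733,000 L.
(a) Available chlorine delivered: 1030 g × 0.779 = 802.4 g as Cl₂.
(a) Concentration rise: 802.4 g / 733,000 L = 1.095 mg/L = 1.09 ppm.

(b) Volume: 215,000 US gal × 3.785 L/gal = 813,775 L.
(b) Hardness to add: (136 − 93) = 43 mg/L as CaCO₃ × 813,775 L = 34,990 g as CaCO₃.
(b) Moles of Ca²⁺ (1 mol Ca²⁺ ≡ 1 mol CaCO₃): 34,990 / 100.1 g/mol = 349.6 mol.
(b) Mass of CaCl₂·2H₂O: 349.6 × 147 = 51,390 g.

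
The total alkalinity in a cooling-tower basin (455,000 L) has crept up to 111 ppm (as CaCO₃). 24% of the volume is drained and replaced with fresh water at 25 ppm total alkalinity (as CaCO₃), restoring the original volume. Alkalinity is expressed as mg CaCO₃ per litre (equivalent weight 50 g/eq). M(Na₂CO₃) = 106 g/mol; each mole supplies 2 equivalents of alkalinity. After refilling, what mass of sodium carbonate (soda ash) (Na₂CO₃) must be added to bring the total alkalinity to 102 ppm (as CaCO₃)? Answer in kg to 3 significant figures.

5.61 kg

After draining 24% and refilling: 111 × 0.76 + 25 × 0.24 = 90.36 ppm.
Deficit to target: 102 − 90.36 = 11.64 mg/L.
As CaCO₃: 11.64 mg/L × 455,000 L = 5296 g; ÷ 50 g/eq ÷ 2 = 52.96 mol Na₂CO₃.
Mass: 52.96 × 106 = 5614 g.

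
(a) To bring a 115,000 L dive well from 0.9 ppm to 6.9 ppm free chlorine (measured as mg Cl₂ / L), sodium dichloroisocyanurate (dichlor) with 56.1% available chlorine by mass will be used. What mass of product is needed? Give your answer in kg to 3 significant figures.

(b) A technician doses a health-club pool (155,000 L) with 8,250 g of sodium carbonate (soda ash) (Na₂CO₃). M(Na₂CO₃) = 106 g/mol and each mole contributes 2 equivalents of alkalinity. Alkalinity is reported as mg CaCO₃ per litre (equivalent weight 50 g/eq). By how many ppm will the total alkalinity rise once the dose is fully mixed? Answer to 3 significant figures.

(a) 1.23 kg; (b) 50.2 ppm

(a) Chlorine deficit: 6.9 − 0.9 = 6 ppm = 6 mg/L as Cl₂.
(a) Cl₂ equivalent needed: 6 mg/L × 115,000 L = 690,000 mg = 690 g.
(a) Product at 56.1% available chlorine: 690 / 0.561 = 1230 g.

(b) Moles of Na₂CO₃: 8,250 g ÷ 106 g/mol = 77.83 mol → 155.7 eq of alkalinity.
(b) As CaCO₃: 155.7 eq × 50 g/eq = 7783 g.
(b) Rise: 7783 g / 155,000 L × 1000 = 50.21 mg/L.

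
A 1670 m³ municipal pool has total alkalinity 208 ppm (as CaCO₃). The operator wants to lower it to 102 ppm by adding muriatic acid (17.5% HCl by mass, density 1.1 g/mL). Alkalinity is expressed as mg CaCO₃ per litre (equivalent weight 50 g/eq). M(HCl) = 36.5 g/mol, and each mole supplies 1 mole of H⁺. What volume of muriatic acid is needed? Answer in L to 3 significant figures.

Volume: 1670 m³ = 1,670,000 L.
Alkalinity to neutralize: (208 − 102) = 106 mg/L as CaCO₃ × 1,670,000 L = 177,000 g as CaCO₃.
Equivalents of H⁺ required: 177,000 ÷ 50 g/eq = 3540 eq = 3540 mol HCl.
Mass of HCl: 3540 × 36.5 = 129,200 g.
Mass of 17.5% solution: 129,200 / 0.175 = 738,400 g.
Volume: 738,400 g ÷ 1.1 g/mL = 671,300 mL.

671 L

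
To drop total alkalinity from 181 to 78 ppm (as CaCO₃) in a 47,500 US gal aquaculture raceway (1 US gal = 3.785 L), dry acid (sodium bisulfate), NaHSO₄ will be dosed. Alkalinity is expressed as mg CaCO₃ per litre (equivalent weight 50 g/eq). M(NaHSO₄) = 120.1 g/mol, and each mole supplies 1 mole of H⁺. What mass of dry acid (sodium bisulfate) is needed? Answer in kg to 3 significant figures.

44.5 kg

Volume: 47,500 US gal × 3.785 L/gal = 179,788 L.
Alkalinity to neutralize: (181 − 78) = 103 mg/L as CaCO₃ × 179,788 L = 18,520 g as CaCO₃.
Equivalents of H⁺ required: 18,520 ÷ 50 g/eq = 370.4 eq = 370.4 mol NaHSO₄.
Mass of NaHSO₄: 370.4 × 120.1 = 44,480 g.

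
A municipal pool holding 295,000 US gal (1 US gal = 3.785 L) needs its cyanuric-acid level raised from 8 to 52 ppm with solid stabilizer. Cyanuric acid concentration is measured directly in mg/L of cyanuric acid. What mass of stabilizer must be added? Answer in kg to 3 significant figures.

49.1 kg

Volume: 295,000 US gal × 3.785 L/gal = 1,116,575 L.
CYA to add: (52 − 8) = 44 mg/L × 1,116,575 L = 49,130 g cyanuric acid.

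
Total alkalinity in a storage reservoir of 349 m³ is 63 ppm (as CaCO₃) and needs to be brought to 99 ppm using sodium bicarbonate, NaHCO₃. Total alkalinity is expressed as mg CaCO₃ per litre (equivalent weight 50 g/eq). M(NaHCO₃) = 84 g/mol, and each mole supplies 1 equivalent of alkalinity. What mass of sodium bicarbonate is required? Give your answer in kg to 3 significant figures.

21.1 kg

Volume: 349 m³ = 349,000 L.
Alkalinity to add: (99 − 63) = 36 mg/L as CaCO₃ × 349,000 L = 12,560 g as CaCO₃.
Equivalents: 12,560 g ÷ 50 g/eq = 251.3 eq.
NaHCO₃ supplies 1 eq per mole → 251.3 mol.
Mass: 251.3 mol × 84 g/mol = 21,110 g.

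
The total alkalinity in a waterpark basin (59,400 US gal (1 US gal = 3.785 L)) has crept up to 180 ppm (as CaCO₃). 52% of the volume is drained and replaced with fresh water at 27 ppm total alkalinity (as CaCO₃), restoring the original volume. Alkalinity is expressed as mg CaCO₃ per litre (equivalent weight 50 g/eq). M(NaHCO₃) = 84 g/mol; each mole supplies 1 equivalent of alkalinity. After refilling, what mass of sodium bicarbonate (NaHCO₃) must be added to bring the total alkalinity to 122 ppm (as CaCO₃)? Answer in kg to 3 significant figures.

8.14 kg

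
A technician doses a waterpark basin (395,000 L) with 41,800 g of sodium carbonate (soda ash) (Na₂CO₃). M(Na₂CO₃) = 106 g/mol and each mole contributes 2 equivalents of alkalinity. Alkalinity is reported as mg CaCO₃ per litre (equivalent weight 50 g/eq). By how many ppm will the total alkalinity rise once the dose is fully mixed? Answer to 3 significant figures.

Moles of Na₂CO₃: 41,800 g ÷ 106 g/mol = 394.3 mol → 788.7 eq of alkalinity.
As CaCO₃: 788.7 eq × 50 g/eq = 39,430 g.
Rise: 39,430 g / 395,000 L × 1000 = 99.83 mg/L.

99.8 ppm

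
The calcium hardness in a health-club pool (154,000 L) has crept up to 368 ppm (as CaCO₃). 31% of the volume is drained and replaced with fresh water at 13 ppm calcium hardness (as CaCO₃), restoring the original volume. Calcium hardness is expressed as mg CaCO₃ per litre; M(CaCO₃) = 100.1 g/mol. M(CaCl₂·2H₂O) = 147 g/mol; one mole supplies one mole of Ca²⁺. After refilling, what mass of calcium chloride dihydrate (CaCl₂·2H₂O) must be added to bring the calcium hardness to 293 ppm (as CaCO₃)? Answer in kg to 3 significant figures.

After draining 31% and refilling: 368 × 0.69 + 13 × 0.31 = 257.95 ppm.
Deficit to target: 293 − 257.95 = 35.05 mg/L.
As CaCO₃: 35.05 mg/L × 154,000 L = 5398 g; ÷ 100.1 = 53.92 mol Ca²⁺.
Mass: 53.92 × 147 = 7927 g.

7.93 kg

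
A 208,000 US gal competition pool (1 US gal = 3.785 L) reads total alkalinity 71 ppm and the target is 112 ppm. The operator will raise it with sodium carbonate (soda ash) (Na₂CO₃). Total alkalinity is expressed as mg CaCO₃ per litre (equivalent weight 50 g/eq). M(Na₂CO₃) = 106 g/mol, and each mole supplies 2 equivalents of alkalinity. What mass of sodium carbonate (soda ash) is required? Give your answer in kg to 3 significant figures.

34.2 kg

Volume: 208,000 US gal × 3.785 L/gal = 787,280 L.
Alkalinity to add: (112 − 71) = 41 mg/L as CaCO₃ × 787,280 L = 32,280 g as CaCO₃.
Equivalents: 32,280 g ÷ 50 g/eq = 645.6 eq.
Each mole of Na₂CO₃ supplies 2 eq, so 645.6 / 2 = 322.8 mol.
Mass: 322.8 mol × 106 g/mol = 34,220 g.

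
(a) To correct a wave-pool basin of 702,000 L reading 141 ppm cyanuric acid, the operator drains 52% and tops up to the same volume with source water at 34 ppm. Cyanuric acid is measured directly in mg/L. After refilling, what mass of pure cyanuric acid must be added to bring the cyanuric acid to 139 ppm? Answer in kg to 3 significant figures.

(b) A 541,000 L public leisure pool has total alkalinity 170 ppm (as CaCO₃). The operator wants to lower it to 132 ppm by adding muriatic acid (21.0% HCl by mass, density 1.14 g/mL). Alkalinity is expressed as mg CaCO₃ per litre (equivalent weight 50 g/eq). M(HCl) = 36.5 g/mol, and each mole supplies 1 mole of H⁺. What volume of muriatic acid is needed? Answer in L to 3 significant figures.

(a) 37.7 kg; (b) 62.7 L

(a) After draining 52% and refilling: 141 × 0.48 + 34 × 0.52 = 85.36 ppm.
(a) Deficit to target: 139 − 85.36 = 53.64 mg/L.
(a) Mass: 53.64 mg/L × 702,000 L = 37,660 g cyanuric acid.

(b) Alkalinity to neutralize: (170 − 132) = 38 mg/L as CaCO₃ × 541,000 L = 20,560 g as CaCO₃.
(b) Equivalents of H⁺ required: 20,560 ÷ 50 g/eq = 411.2 eq = 411.2 mol HCl.
(b) Mass of HCl: 411.2 × 36.5 = 15,010 g.
(b) Mass of 21.0% solution: 15,010 / 0.21 = 71,460 g.
(b) Volume: 71,460 g ÷ 1.14 g/mL = 62,690 mL.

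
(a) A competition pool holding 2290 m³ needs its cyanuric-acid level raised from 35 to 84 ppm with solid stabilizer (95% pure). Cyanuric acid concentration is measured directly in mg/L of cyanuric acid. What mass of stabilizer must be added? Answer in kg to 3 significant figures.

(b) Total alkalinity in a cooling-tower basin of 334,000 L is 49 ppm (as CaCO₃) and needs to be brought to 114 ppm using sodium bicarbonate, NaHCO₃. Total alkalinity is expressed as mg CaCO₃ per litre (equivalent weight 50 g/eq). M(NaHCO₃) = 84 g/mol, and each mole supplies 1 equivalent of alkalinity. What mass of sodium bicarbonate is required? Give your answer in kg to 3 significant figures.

(a) 118 kg; (b) 36.5 kg

(a) Volume: 2290 m³ = 2,290,000 L.
(a) CYA to add: (84 − 35) = 49 mg/L × 2,290,000 L = 112,200 g cyanuric acid.
(a) At 95% purity: 112,200 / 0.95 = 118,100 g product.

(b) Alkalinity to add: (114 − 49) = 65 mg/L as CaCO₃ × 334,000 L = 21,710 g as CaCO₃.
(b) Equivalents: 21,710 g ÷ 50 g/eq = 434.2 eq.
(b) NaHCO₃ supplies 1 eq per mole → 434.2 mol.
(b) Mass: 434.2 mol × 84 g/mol = 36,470 g.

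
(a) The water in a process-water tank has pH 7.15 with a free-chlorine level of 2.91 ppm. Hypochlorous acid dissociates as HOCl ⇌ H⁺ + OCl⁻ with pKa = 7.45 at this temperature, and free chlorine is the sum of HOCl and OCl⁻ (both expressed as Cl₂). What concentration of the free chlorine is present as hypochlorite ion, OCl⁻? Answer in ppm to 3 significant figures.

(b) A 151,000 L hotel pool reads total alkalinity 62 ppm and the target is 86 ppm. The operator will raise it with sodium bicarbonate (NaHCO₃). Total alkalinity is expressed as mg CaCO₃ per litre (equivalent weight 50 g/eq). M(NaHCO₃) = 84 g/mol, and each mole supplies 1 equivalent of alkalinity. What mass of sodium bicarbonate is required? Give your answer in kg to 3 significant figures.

(a) [OCl⁻]/[HOCl] = 10^(pH − pKa) = 10^(7.15 − 7.45) = 10^-0.30 = 0.5012.
(a) Fraction as HOCl = 1 / (1 + 0.5012) = 0.6661.
(a) OCl⁻ = (1 − 0.6661) × 2.91 ppm = 0.9715 ppm.

(b) Alkalinity to add: (86 − 62) = 24 mg/L as CaCO₃ × 151,000 L = 3624 g as CaCO₃.
(b) Equivalents: 3624 g ÷ 50 g/eq = 72.48 eq.
(b) NaHCO₃ supplies 1 eq per mole → 72.48 mol.
(b) Mass: 72.48 mol × 84 g/mol = 6088 g.

(a) 0.972 ppm; (b) 6.09 kg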